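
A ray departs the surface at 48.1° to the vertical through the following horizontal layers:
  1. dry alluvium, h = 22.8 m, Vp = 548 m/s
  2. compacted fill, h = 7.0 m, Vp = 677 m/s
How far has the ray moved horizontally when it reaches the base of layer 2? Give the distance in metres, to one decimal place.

41.8 m

Apply Snell's law at each interface; in layer i the horizontal offset is hᵢ·tan θᵢ.
Layer 1: θ = 48.10°; offset = 22.8·tan 48.10° = 25.411 m.
Layer 2: sin θ = 677·sin 48.1°/548 = 0.9195, θ = 66.86°; offset = 7.0·tan 66.86° = 16.377 m.
Σ offsets = 41.788 m.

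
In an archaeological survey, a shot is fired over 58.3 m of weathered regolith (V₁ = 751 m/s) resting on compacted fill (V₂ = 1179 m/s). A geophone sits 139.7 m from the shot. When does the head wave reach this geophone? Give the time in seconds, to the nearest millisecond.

t = x/V₂ + 2h·√(V₂²−V₁²)/(V₁V₂).
√(V₂²−V₁²) = √(1179²−751²) = 908.9 m/s; delay term = 2·58.3·908.9/(751·1179) = 0.11969 s.
t = 139.7/1179 + 0.11969 = 0.23818 s.

0.238 s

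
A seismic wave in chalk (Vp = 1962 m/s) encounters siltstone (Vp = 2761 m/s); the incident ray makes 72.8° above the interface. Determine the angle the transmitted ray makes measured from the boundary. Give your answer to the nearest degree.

65°

Angle from the normal: 90° − 72.8° = 17.2°.
Snell's law: sin θ₂ = (V₂/V₁)·sin θ₁ = (2761/1962)·sin 17.2° = 0.4161.
θ₂ = sin⁻¹(0.4161) = 24.59° (from vertical).
From the interface: 90° − 24.59° = 65.41°.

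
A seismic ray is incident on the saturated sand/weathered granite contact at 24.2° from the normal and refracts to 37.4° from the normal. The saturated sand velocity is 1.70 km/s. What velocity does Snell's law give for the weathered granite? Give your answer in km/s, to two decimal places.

2.52 km/s

sin 24.2° = 0.4099; sin 37.4° = 0.6074.
V₂ = V₁·(sin θ₂/sin θ₁) = 1.70·(0.6074/0.4099) = 2.52 km/s.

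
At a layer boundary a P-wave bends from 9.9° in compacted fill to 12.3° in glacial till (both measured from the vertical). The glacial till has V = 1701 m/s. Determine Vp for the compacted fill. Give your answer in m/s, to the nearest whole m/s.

1373 m/s

Snell's law: sin 9.9°/V₁ = sin 12.3°/V₂.
V₁ = V₂·sin 9.9°/sin 12.3° = 1701 × 0.8071 = 1372.82 m/s.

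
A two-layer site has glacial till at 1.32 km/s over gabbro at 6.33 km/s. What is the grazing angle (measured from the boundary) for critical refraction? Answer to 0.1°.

78.0°

Critical incidence: sin θ_c = V₁/V₂ = 1.32/6.33 = 0.2085.
θ_c = arcsin 0.2085 = 12.04°.
Measured from the interface: 90° − 12.04° = 77.96°.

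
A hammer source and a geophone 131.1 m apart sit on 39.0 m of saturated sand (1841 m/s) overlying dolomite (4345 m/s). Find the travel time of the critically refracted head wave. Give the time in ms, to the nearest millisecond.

t = x/V₂ + 2h·√(V₂²−V₁²)/(V₁V₂).
√(V₂²−V₁²) = √(4345²−1841²) = 3935.7 m/s; delay term = 2·39.0·3935.7/(1841·4345) = 0.03838 s.
t = 131.1/4345 + 0.03838 = 0.06855 s.

69 ms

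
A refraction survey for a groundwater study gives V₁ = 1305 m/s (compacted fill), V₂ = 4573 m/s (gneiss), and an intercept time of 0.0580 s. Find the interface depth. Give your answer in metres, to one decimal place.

39.5 m

θ_c = arcsin(1305/4573) = 16.58°; cos θ_c = 0.9584.
tᵢ = 2h cos θ_c/V₁ ⇒ h = tᵢ·V₁/(2 cos θ_c) = 0.058·1305/(2·0.9584) = 39.49 m.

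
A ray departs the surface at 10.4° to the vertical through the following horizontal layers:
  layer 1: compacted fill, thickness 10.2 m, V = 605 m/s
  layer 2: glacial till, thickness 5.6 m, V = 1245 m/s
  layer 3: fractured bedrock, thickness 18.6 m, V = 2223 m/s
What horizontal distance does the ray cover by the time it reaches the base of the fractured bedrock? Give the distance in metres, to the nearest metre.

21 m

p = sin θ₁/V₁ = sin 10.4°/605 = 2.9838e-04 s/m is conserved through the stack.
Layer 1: θ = 10.40°; offset = 10.2·tan 10.40° = 1.872 m.
Layer 2: sin θ = p·1245 = 0.3715 → θ = 21.81°; offset = 5.6·tan 21.81° = 2.241 m.
Layer 3: sin θ = p·2223 = 0.6633 → θ = 41.55°; offset = 18.6·tan 41.55° = 16.486 m.
Summing the layer offsets gives 20.599 m.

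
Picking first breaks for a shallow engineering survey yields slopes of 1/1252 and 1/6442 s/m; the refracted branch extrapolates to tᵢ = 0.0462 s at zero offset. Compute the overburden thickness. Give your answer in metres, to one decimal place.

h = tᵢ·V₁·V₂ / (2·√(V₂²−V₁²)).
√(V₂²−V₁²) = √(6442² − 1252²) = 6319.2 m/s.
h = 0.0462 s × 1252 × 6442 / (2 × 6319.2) = 29.48 m.

29.5 m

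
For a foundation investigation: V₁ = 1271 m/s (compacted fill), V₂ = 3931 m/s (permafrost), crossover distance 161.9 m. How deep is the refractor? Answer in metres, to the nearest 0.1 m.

57.9 m

h = (x_cross/2)·√((V₂−V₁)/(V₂+V₁)).
(V₂−V₁)/(V₂+V₁) = (3931−1271)/(3931+1271) = 0.5113; √ = 0.7151.
h = (161.9/2)·0.7151 = 57.89 m.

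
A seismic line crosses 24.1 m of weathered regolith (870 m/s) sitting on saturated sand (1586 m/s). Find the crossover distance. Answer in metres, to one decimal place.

θ_c = arcsin(870/1586) = 33.27°, so cos θ_c = 0.8361 and tᵢ = 2h cos θ_c/V₁ = 0.0463 s.
At crossover x/V₁ = x/V₂ + tᵢ ⇒ x = tᵢ/(1/V₁ − 1/V₂) = 0.04632/(1.1494e-03 − 6.3052e-04) = 89.27 m.

89.3 m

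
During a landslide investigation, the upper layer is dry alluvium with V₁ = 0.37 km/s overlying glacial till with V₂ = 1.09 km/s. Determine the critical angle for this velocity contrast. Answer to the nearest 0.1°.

19.8°

Critical incidence: sin θ_c = V₁/V₂ = 0.37/1.09 = 0.3394.
θ_c = arcsin 0.3394 = 19.84°.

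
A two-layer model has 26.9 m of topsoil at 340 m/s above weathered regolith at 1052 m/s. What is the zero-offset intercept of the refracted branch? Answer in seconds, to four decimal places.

θ_c = arcsin(V₁/V₂) = arcsin(340/1052) = 18.86°; cos θ_c = 0.9463.
tᵢ = 2h·cos θ_c / V₁ = 2·26.9·0.9463 / 340 = 0.14974 s.

0.1497 s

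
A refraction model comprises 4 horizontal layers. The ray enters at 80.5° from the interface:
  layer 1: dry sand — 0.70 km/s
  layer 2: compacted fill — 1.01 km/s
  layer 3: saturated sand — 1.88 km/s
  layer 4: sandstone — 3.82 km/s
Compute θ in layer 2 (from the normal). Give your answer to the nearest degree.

From the normal: θ₁ = 90° − 80.5° = 9.5°.
Ray parameter p = sin 9.5° / 0.70 = 2.3578e-01 s/km.
sin θ_2 = p·V_2 = 2.3578e-01 × 1.01 = 0.2381.
θ_2 = 13.78° from the vertical.

14°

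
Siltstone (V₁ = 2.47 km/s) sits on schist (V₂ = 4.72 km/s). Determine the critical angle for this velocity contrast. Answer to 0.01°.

Critical incidence: sin θ_c = V₁/V₂ = 2.47/4.72 = 0.5233.
θ_c = arcsin 0.5233 = 31.55°.

31.55°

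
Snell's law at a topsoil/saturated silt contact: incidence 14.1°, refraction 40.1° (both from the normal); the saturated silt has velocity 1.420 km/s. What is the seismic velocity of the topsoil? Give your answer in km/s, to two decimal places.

Snell's law: sin 14.1°/V₁ = sin 40.1°/V₂.
V₁ = V₂·sin 14.1°/sin 40.1° = 1.420 × 0.3782 = 0.54 km/s.

0.54 km/s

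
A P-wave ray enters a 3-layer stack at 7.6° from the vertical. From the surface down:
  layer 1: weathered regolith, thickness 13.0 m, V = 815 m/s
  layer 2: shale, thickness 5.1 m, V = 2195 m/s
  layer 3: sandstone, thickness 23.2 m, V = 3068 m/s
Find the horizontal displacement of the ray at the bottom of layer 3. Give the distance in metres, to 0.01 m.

Apply Snell's law at each interface; in layer i the horizontal offset is hᵢ·tan θᵢ.
Layer 1: θ = 7.60°; offset = 13.0·tan 7.60° = 1.7346 m.
Layer 2: sin θ = 2195·sin 7.6°/815 = 0.3562, θ = 20.87°; offset = 5.1·tan 20.87° = 1.9441 m.
Layer 3: sin θ = 3068·sin 7.6°/815 = 0.4979, θ = 29.86°; offset = 23.2·tan 29.86° = 13.3185 m.
Σ offsets = 16.9972 m.

17.00 m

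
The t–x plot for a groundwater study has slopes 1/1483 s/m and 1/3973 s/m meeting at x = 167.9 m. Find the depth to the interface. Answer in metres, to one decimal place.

56.7 m

h = (x_cross/2)·√((V₂−V₁)/(V₂+V₁)).
(V₂−V₁)/(V₂+V₁) = (3973−1483)/(3973+1483) = 0.4564; √ = 0.6756.
h = (167.9/2)·0.6756 = 56.71 m.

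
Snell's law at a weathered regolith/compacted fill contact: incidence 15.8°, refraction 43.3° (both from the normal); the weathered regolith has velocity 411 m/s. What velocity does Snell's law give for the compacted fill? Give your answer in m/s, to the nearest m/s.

sin 15.8° = 0.2723; sin 43.3° = 0.6858.
V₂ = V₁·(sin θ₂/sin θ₁) = 411·(0.6858/0.2723) = 1035.23 m/s.

1035 m/s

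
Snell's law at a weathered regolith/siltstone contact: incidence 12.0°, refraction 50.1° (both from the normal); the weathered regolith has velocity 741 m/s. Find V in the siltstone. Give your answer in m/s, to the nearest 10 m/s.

sin 12.0° = 0.2079; sin 50.1° = 0.7672.
V₂ = V₁·(sin θ₂/sin θ₁) = 741·(0.7672/0.2079) = 2734.19 m/s.

2730 m/s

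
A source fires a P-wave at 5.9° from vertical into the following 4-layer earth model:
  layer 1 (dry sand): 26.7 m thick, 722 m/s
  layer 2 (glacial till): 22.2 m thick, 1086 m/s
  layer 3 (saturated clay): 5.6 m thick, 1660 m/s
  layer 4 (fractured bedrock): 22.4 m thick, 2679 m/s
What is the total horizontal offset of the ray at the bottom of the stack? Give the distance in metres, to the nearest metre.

17 m

Ray parameter p = sin 5.9° / 722 m/s = 1.4237e-04 s/m.
Layer 1: θ = 5.90°; offset = 26.7·tan 5.90° = 2.759 m.
Layer 2: sin θ = p·1086 = 0.1546 → θ = 8.89°; offset = 22.2·tan 8.89° = 3.474 m.
Layer 3: sin θ = p·1660 = 0.2363 → θ = 13.67°; offset = 5.6·tan 13.67° = 1.362 m.
Layer 4: sin θ = p·2679 = 0.3814 → θ = 22.42°; offset = 22.4·tan 22.42° = 9.242 m.
Σ offsets = 16.838 m.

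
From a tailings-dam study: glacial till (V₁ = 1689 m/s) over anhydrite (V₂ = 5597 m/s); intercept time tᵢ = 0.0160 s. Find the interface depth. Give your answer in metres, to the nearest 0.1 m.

14.2 m

θ_c = arcsin(1689/5597) = 17.56°; cos θ_c = 0.9534.
tᵢ = 2h cos θ_c/V₁ ⇒ h = tᵢ·V₁/(2 cos θ_c) = 0.016·1689/(2·0.9534) = 14.17 m.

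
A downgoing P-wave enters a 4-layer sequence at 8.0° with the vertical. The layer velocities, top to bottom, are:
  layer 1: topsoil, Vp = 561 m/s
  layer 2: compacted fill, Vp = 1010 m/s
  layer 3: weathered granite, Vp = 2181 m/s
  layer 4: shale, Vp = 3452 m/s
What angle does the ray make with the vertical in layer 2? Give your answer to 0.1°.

Ray parameter p = sin 8.0° / 561 = 2.4808e-04 s/m.
sin θ_2 = p·V_2 = 2.4808e-04 × 1010 = 0.2506.
θ_2 = 14.51° from the vertical.

14.5°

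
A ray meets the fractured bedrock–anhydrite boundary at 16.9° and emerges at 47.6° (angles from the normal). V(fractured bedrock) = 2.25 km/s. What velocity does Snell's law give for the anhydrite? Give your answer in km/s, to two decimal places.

5.72 km/s

Snell's law: sin 16.9°/V₁ = sin 47.6°/V₂.
V₂ = V₁·sin 47.6°/sin 16.9° = 2.25 × 2.5402 = 5.72 km/s.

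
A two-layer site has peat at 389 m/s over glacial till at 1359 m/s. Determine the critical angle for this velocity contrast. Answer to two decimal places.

At critical incidence the refracted ray runs along the interface (θ₂ = 90°), so sin θ_c = V₁/V₂.
θ_c = arcsin(389/1359) = arcsin 0.2862 = 16.63°.

16.63°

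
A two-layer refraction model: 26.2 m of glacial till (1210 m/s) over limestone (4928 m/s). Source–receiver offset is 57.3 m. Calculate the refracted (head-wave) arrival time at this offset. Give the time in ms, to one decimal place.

53.6 ms

t = x/V₂ + 2h·√(V₂²−V₁²)/(V₁V₂).
√(V₂²−V₁²) = √(4928²−1210²) = 4777.1 m/s; delay term = 2·26.2·4777.1/(1210·4928) = 0.04198 s.
t = 57.3/4928 + 0.04198 = 0.05361 s.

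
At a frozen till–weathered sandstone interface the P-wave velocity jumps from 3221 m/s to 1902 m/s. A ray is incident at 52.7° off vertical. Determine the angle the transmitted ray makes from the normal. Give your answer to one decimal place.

Snell's law: sin θ₂ = (V₂/V₁)·sin θ₁ = (1902/3221)·sin 52.7° = 0.4697.
θ₂ = arcsin 0.4697 = 28.02° from the normal.

28.0°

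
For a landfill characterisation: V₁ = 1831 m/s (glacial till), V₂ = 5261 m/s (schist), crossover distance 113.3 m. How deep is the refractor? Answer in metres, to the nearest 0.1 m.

h = (x_cross/2)·√((V₂−V₁)/(V₂+V₁)).
(V₂−V₁)/(V₂+V₁) = (5261−1831)/(5261+1831) = 0.4836; √ = 0.6954.
h = (113.3/2)·0.6954 = 39.40 m.

39.4 m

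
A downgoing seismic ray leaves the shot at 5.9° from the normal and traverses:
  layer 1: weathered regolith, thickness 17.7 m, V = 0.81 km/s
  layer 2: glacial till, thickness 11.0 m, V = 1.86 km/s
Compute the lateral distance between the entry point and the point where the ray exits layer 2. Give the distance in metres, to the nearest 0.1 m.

4.5 m

Apply Snell's law at each interface; in layer i the horizontal offset is hᵢ·tan θᵢ.
Layer 1: θ = 5.90°; offset = 17.7·tan 5.90° = 1.829 m.
Layer 2: sin θ = 1.86·sin 5.9°/0.81 = 0.2360, θ = 13.65°; offset = 11.0·tan 13.65° = 2.672 m.
Total horizontal offset = 4.501 m.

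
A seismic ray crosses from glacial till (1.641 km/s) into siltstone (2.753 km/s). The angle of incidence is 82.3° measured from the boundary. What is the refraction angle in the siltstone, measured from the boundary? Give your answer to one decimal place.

Convert to the normal: θ₁ = 90° − 82.3° = 7.7°.
Snell's law: sin θ₂ = (V₂/V₁)·sin θ₁ = (2.753/1.641)·sin 7.7° = 0.2248.
θ₂ = arcsin 0.2248 = 12.99° from the normal.
From the interface: 90° − 12.99° = 77.01°.

77.0°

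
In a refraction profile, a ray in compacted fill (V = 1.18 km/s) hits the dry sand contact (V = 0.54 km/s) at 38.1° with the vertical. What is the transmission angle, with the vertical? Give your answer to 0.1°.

16.4°

sin θ₁/V₁ = sin θ₂/V₂ ⇒ sin θ₂ = 0.54·sin 38.1°/1.18 = 0.54·0.6170/1.18 = 0.2824.
θ₂ = sin⁻¹(0.2824) = 16.40° (from vertical).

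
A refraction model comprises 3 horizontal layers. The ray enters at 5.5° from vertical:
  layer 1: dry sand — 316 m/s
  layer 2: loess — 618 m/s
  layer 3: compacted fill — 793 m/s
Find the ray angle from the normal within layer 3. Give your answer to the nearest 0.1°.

13.9°

Ray parameter p = sin 5.5° / 316 = 3.0331e-04 s/m.
sin θ_3 = p·V_3 = 3.0331e-04 × 793 = 0.2405.
θ_3 = arcsin 0.2405 = 13.92°.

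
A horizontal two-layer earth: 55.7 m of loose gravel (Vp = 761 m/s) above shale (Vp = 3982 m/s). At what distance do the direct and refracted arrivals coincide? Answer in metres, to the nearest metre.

θ_c = arcsin(761/3982) = 11.02°, so cos θ_c = 0.9816 and tᵢ = 2h cos θ_c/V₁ = 0.1437 s.
At crossover x/V₁ = x/V₂ + tᵢ ⇒ x = tᵢ/(1/V₁ − 1/V₂) = 0.14369/(1.3141e-03 − 2.5113e-04) = 135.18 m.

135 m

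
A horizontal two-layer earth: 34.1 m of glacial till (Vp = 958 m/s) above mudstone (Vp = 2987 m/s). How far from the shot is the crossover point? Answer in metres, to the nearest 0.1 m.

x_cross = 2h·√((V₂+V₁)/(V₂−V₁)).
(V₂+V₁)/(V₂−V₁) = (2987+958)/(2987−958) = 1.9443; √ = 1.3944.
x_cross = 2·34.1·1.3944 = 95.10 m.

95.1 m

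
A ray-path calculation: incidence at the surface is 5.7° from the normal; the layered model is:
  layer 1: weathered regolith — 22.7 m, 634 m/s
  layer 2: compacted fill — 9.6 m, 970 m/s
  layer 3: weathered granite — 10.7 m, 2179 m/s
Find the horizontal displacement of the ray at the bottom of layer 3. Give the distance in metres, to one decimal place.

7.6 m

Apply Snell's law at each interface; in layer i the horizontal offset is hᵢ·tan θᵢ.
Layer 1: θ = 5.70°; offset = 22.7·tan 5.70° = 2.266 m.
Layer 2: sin θ = 970·sin 5.7°/634 = 0.1520, θ = 8.74°; offset = 9.6·tan 8.74° = 1.476 m.
Layer 3: sin θ = 2179·sin 5.7°/634 = 0.3414, θ = 19.96°; offset = 10.7·tan 19.96° = 3.886 m.
Total horizontal offset = 7.628 m.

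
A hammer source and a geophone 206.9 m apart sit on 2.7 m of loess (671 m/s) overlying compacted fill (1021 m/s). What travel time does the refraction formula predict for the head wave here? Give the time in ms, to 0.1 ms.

t = x/V₂ + 2h·√(V₂²−V₁²)/(V₁V₂).
√(V₂²−V₁²) = √(1021²−671²) = 769.5 m/s; delay term = 2·2.7·769.5/(671·1021) = 0.00607 s.
t = 206.9/1021 + 0.00607 = 0.20871 s.

208.7 ms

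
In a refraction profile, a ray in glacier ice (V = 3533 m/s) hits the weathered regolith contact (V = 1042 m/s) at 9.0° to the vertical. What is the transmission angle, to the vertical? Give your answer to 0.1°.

Snell's law: sin θ₂ = (V₂/V₁)·sin θ₁ = (1042/3533)·sin 9.0° = 0.0461.
θ₂ = arcsin 0.0461 = 2.64° from the normal.

2.6°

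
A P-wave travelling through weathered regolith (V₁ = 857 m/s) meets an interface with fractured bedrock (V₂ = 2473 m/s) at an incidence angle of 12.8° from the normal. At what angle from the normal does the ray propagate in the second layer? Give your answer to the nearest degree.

40°

Snell's law: sin θ₂ = (V₂/V₁)·sin θ₁ = (2473/857)·sin 12.8° = 0.6393.
θ₂ = arcsin 0.6393 = 39.74° from the normal.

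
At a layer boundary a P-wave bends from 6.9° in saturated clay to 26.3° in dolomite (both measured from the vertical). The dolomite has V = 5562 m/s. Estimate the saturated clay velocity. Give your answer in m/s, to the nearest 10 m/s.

sin 6.9° = 0.1201; sin 26.3° = 0.4431.
V₁ = V₂·(sin θ₁/sin θ₂) = 5562·(0.1201/0.4431) = 1508.11 m/s.

1510 m/s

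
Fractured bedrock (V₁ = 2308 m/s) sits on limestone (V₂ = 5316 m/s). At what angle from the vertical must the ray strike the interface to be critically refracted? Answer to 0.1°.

At critical incidence the refracted ray runs along the interface (θ₂ = 90°), so sin θ_c = V₁/V₂.
θ_c = arcsin(2308/5316) = arcsin 0.4342 = 25.73°.

25.7°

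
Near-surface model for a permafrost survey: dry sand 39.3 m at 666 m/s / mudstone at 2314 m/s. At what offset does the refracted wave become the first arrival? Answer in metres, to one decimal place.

x_cross = 2h·√((V₂+V₁)/(V₂−V₁)).
(V₂+V₁)/(V₂−V₁) = (2314+666)/(2314−666) = 1.8083; √ = 1.3447.
x_cross = 2·39.3·1.3447 = 105.69 m.

105.7 m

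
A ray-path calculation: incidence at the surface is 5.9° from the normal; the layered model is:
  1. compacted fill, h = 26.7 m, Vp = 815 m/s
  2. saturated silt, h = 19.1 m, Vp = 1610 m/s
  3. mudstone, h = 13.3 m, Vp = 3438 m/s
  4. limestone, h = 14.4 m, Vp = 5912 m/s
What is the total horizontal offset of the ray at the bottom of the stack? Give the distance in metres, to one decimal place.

Apply Snell's law at each interface; in layer i the horizontal offset is hᵢ·tan θᵢ.
Layer 1: θ = 5.90°; offset = 26.7·tan 5.90° = 2.759 m.
Layer 2: sin θ = 1610·sin 5.9°/815 = 0.2031, θ = 11.72°; offset = 19.1·tan 11.72° = 3.961 m.
Layer 3: sin θ = 3438·sin 5.9°/815 = 0.4336, θ = 25.70°; offset = 13.3·tan 25.70° = 6.400 m.
Layer 4: sin θ = 5912·sin 5.9°/815 = 0.7457, θ = 48.22°; offset = 14.4·tan 48.22° = 16.114 m.
Total horizontal offset = 29.235 m.

29.2 m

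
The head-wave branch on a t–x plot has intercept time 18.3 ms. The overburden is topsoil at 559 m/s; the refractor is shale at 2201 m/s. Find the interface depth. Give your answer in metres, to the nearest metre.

h = tᵢ·V₁·V₂ / (2·√(V₂²−V₁²)).
√(V₂²−V₁²) = √(2201² − 559²) = 2128.8 m/s.
h = 0.0183 s × 559 × 2201 / (2 × 2128.8) = 5.29 m.

5 m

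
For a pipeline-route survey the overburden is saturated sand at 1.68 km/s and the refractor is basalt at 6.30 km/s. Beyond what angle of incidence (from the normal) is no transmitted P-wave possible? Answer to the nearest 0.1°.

15.5°

At critical incidence the refracted ray runs along the interface (θ₂ = 90°), so sin θ_c = V₁/V₂.
θ_c = arcsin(1.68/6.30) = arcsin 0.2667 = 15.47°.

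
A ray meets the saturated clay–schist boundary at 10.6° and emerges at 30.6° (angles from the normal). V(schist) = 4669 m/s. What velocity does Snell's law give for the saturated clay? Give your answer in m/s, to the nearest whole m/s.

sin 10.6° = 0.1840; sin 30.6° = 0.5090.
V₁ = V₂·(sin θ₁/sin θ₂) = 4669·(0.1840/0.5090) = 1687.23 m/s.

1687 m/s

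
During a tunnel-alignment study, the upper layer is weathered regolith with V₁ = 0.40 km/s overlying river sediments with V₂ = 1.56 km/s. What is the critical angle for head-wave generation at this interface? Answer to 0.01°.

14.86°

Critical incidence: sin θ_c = V₁/V₂ = 0.40/1.56 = 0.2564.
θ_c = arcsin 0.2564 = 14.86°.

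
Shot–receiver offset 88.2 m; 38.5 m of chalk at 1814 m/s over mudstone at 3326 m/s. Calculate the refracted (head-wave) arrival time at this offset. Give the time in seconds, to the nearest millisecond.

0.062 s

θ_c = arcsin(V₁/V₂) = arcsin(1814/3326) = 33.05°, cos θ_c = 0.8382.
Intercept time tᵢ = 2h cos θ_c / V₁ = 2·38.5·0.8382/1814 = 0.03558 s.
t = x/V₂ + tᵢ = 88.2/3326 + 0.03558 = 0.06210 s.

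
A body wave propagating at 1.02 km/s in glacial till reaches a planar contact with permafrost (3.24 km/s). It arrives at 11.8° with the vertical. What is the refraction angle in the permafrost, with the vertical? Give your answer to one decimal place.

40.5°

Snell's law: sin θ₂ = (V₂/V₁)·sin θ₁ = (3.24/1.02)·sin 11.8° = 0.6496.
θ₂ = sin⁻¹(0.6496) = 40.51° (from vertical).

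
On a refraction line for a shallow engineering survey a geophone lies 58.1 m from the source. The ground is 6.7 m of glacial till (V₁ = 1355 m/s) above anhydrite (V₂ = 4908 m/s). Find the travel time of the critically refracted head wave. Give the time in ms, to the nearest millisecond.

t = x/V₂ + 2h·√(V₂²−V₁²)/(V₁V₂).
√(V₂²−V₁²) = √(4908²−1355²) = 4717.2 m/s; delay term = 2·6.7·4717.2/(1355·4908) = 0.00950 s.
t = 58.1/4908 + 0.00950 = 0.02134 s.

21 ms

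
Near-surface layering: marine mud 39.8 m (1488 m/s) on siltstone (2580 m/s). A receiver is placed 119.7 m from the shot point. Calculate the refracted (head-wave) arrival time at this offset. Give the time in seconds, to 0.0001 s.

θ_c = arcsin(V₁/V₂) = arcsin(1488/2580) = 35.22°, cos θ_c = 0.8169.
Intercept time tᵢ = 2h cos θ_c / V₁ = 2·39.8·0.8169/1488 = 0.04370 s.
t = x/V₂ + tᵢ = 119.7/2580 + 0.04370 = 0.09010 s.

0.0901 s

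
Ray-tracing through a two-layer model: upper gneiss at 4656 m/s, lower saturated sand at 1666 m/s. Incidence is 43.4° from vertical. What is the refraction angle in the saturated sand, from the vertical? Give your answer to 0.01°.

14.23°

Snell's law: sin θ₂ = (V₂/V₁)·sin θ₁ = (1666/4656)·sin 43.4° = 0.2459.
θ₂ = sin⁻¹(0.2459) = 14.23° (from vertical).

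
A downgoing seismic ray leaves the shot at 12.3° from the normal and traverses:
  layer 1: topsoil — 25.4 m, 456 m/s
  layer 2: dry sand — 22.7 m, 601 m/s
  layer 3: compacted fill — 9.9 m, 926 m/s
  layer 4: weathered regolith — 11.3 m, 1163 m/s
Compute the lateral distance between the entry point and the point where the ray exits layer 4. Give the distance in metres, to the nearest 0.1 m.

24.2 m

Apply Snell's law at each interface; in layer i the horizontal offset is hᵢ·tan θᵢ.
Layer 1: θ = 12.30°; offset = 25.4·tan 12.30° = 5.538 m.
Layer 2: sin θ = 601·sin 12.3°/456 = 0.2808, θ = 16.31°; offset = 22.7·tan 16.31° = 6.641 m.
Layer 3: sin θ = 926·sin 12.3°/456 = 0.4326, θ = 25.63°; offset = 9.9·tan 25.63° = 4.750 m.
Layer 4: sin θ = 1163·sin 12.3°/456 = 0.5433, θ = 32.91°; offset = 11.3·tan 32.91° = 7.313 m.
Total horizontal offset = 24.242 m.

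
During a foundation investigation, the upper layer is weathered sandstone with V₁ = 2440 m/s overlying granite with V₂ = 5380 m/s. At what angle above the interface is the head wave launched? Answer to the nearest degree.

At critical incidence the refracted ray runs along the interface (θ₂ = 90°), so sin θ_c = V₁/V₂.
θ_c = arcsin(2440/5380) = arcsin 0.4535 = 26.97°.
Measured from the interface: 90° − 26.97° = 63.03°.

63°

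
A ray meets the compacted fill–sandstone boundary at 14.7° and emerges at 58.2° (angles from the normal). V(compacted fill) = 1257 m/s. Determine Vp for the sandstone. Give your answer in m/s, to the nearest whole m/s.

4210 m/s

Snell's law: sin 14.7°/V₁ = sin 58.2°/V₂.
V₂ = V₁·sin 58.2°/sin 14.7° = 1257 × 3.3492 = 4209.98 m/s.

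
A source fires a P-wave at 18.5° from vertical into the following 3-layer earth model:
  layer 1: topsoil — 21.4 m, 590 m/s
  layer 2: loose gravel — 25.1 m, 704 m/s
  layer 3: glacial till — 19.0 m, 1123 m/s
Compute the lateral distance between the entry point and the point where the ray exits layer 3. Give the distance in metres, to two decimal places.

Apply Snell's law at each interface; in layer i the horizontal offset is hᵢ·tan θᵢ.
Layer 1: θ = 18.50°; offset = 21.4·tan 18.50° = 7.1603 m.
Layer 2: sin θ = 704·sin 18.5°/590 = 0.3786, θ = 22.25°; offset = 25.1·tan 22.25° = 10.2676 m.
Layer 3: sin θ = 1123·sin 18.5°/590 = 0.6040, θ = 37.15°; offset = 19.0·tan 37.15° = 14.3976 m.
Total horizontal offset = 31.8255 m.

31.83 m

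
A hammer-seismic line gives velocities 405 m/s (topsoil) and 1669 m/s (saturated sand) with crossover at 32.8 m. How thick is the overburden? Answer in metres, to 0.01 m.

h = (x_cross/2)·√((V₂−V₁)/(V₂+V₁)).
(V₂−V₁)/(V₂+V₁) = (1669−405)/(1669+405) = 0.6095; √ = 0.7807.
h = (32.8/2)·0.7807 = 12.80 m.

12.80 m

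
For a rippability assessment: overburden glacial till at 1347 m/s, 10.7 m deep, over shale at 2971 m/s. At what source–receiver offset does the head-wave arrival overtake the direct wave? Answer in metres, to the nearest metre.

x_cross = 2h·√((V₂+V₁)/(V₂−V₁)).
(V₂+V₁)/(V₂−V₁) = (2971+1347)/(2971−1347) = 2.6589; √ = 1.6306.
x_cross = 2·10.7·1.6306 = 34.89 m.

35 m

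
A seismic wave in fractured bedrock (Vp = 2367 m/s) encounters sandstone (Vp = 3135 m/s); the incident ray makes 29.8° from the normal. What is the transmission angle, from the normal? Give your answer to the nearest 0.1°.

41.2°

Snell's law: sin θ₂ = (V₂/V₁)·sin θ₁ = (3135/2367)·sin 29.8° = 0.6582.
θ₂ = arcsin 0.6582 = 41.16° from the normal.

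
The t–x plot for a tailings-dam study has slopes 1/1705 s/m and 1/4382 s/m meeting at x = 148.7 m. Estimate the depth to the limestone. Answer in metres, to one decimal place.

h = (x_cross/2)·√((V₂−V₁)/(V₂+V₁)).
(V₂−V₁)/(V₂+V₁) = (4382−1705)/(4382+1705) = 0.4398; √ = 0.6632.
h = (148.7/2)·0.6632 = 49.31 m.

49.3 m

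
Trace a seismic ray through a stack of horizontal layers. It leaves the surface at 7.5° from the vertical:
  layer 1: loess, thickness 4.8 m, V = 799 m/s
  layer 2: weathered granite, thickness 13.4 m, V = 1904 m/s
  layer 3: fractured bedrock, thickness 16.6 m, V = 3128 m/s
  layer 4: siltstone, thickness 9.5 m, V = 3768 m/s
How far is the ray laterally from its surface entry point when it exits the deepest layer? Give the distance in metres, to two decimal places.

22.31 m

Apply Snell's law at each interface; in layer i the horizontal offset is hᵢ·tan θᵢ.
Layer 1: θ = 7.50°; offset = 4.8·tan 7.50° = 0.6319 m.
Layer 2: sin θ = 1904·sin 7.5°/799 = 0.3110, θ = 18.12°; offset = 13.4·tan 18.12° = 4.3855 m.
Layer 3: sin θ = 3128·sin 7.5°/799 = 0.5110, θ = 30.73°; offset = 16.6·tan 30.73° = 9.8682 m.
Layer 4: sin θ = 3768·sin 7.5°/799 = 0.6155, θ = 37.99°; offset = 9.5·tan 37.99° = 7.4200 m.
Summing the layer offsets gives 22.3056 m.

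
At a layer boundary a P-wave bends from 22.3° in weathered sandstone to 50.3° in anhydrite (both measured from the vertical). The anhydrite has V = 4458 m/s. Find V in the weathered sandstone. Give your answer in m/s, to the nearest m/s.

2199 m/s

Snell's law: sin 22.3°/V₁ = sin 50.3°/V₂.
V₁ = V₂·sin 22.3°/sin 50.3° = 4458 × 0.4932 = 2198.62 m/s.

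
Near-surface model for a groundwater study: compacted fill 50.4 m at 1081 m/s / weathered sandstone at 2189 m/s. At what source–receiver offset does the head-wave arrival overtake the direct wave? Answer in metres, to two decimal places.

x_cross = 2h·√((V₂+V₁)/(V₂−V₁)).
(V₂+V₁)/(V₂−V₁) = (2189+1081)/(2189−1081) = 2.9513; √ = 1.7179.
x_cross = 2·50.4·1.7179 = 173.17 m.

173.17 m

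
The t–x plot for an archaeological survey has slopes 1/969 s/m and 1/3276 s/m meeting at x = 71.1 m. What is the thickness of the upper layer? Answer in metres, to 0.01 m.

26.21 m

x_cross = 2h·√((V₂+V₁)/(V₂−V₁)) → h = x_cross / (2·√((V₂+V₁)/(V₂−V₁))).
√((V₂+V₁)/(V₂−V₁)) = √((3276+969)/(3276−969)) = 1.3565.
h = 71.1 / (2·1.3565) = 26.21 m.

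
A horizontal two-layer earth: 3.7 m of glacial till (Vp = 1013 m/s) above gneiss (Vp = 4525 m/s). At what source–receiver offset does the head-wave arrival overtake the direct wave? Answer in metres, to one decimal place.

x_cross = 2h·√((V₂+V₁)/(V₂−V₁)).
(V₂+V₁)/(V₂−V₁) = (4525+1013)/(4525−1013) = 1.5769; √ = 1.2557.
x_cross = 2·3.7·1.2557 = 9.29 m.

9.3 m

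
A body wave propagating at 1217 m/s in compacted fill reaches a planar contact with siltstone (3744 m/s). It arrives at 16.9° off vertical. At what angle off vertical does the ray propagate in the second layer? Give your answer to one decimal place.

sin θ₁/V₁ = sin θ₂/V₂ ⇒ sin θ₂ = 3744·sin 16.9°/1217 = 3744·0.2907/1217 = 0.8943.
θ₂ = sin⁻¹(0.8943) = 63.42° (from vertical).

63.4°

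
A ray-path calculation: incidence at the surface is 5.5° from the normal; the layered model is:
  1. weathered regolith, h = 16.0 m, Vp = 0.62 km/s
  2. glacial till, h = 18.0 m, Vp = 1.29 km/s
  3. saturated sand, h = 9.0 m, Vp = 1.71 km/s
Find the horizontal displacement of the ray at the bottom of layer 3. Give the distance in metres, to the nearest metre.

p = sin θ₁/V₁ = sin 5.5°/0.62 = 1.5459e-01 s/km is conserved through the stack.
Layer 1: θ = 5.50°; offset = 16.0·tan 5.50° = 1.541 m.
Layer 2: sin θ = p·1.29 = 0.1994 → θ = 11.50°; offset = 18.0·tan 11.50° = 3.663 m.
Layer 3: sin θ = p·1.71 = 0.2643 → θ = 15.33°; offset = 9.0·tan 15.33° = 2.467 m.
Summing the layer offsets gives 7.671 m.

8 m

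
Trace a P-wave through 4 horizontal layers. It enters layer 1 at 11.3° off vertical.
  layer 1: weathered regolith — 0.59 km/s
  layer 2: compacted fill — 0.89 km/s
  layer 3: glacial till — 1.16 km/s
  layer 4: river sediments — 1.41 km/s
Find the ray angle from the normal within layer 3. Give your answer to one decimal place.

22.7°

Snell's law across each interface conserves sin θ / V, so sin θ_3 = V_3·sin θ₁/V₁.
sin θ_3 = 1.16 × sin 11.3° / 0.59 = 0.3853.
θ_3 = 22.66° from the vertical.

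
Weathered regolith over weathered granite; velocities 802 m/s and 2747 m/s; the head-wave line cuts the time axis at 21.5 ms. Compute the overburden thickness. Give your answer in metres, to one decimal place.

9.0 m

θ_c = arcsin(802/2747) = 16.98°; cos θ_c = 0.9564.
tᵢ = 2h cos θ_c/V₁ ⇒ h = tᵢ·V₁/(2 cos θ_c) = 0.0215·802/(2·0.9564) = 9.01 m.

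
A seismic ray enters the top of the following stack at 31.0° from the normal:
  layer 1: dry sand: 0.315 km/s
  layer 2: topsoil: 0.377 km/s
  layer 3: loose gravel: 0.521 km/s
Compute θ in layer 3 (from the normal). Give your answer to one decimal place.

Ray parameter p = sin 31.0° / 0.315 = 1.6350e+00 s/km.
sin θ_3 = p·V_3 = 1.6350e+00 × 0.521 = 0.8519.
θ_3 = 58.41° from the vertical.

58.4°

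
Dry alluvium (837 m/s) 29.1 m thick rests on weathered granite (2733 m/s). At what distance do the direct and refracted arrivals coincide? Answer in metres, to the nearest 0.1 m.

x_cross = 2h·√((V₂+V₁)/(V₂−V₁)).
(V₂+V₁)/(V₂−V₁) = (2733+837)/(2733−837) = 1.8829; √ = 1.3722.
x_cross = 2·29.1·1.3722 = 79.86 m.

79.9 m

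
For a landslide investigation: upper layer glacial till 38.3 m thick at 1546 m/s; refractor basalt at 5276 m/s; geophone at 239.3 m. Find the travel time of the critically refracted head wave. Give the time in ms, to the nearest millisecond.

θ_c = arcsin(V₁/V₂) = arcsin(1546/5276) = 17.04°, cos θ_c = 0.9561.
Intercept time tᵢ = 2h cos θ_c / V₁ = 2·38.3·0.9561/1546 = 0.04737 s.
t = x/V₂ + tᵢ = 239.3/5276 + 0.04737 = 0.09273 s.

93 ms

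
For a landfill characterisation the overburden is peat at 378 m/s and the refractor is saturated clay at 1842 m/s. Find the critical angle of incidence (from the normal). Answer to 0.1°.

11.8°

At critical incidence the refracted ray runs along the interface (θ₂ = 90°), so sin θ_c = V₁/V₂.
θ_c = arcsin(378/1842) = arcsin 0.2052 = 11.84°.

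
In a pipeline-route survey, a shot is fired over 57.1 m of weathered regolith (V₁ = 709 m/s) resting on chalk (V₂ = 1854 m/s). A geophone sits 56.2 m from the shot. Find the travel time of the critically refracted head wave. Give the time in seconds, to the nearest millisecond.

0.179 s

t = x/V₂ + 2h·√(V₂²−V₁²)/(V₁V₂).
√(V₂²−V₁²) = √(1854²−709²) = 1713.1 m/s; delay term = 2·57.1·1713.1/(709·1854) = 0.14883 s.
t = 56.2/1854 + 0.14883 = 0.17914 s.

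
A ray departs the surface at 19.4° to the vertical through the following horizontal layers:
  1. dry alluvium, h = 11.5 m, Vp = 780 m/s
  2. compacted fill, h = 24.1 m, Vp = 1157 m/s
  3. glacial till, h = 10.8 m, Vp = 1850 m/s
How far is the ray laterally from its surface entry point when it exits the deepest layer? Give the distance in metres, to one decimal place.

Apply Snell's law at each interface; in layer i the horizontal offset is hᵢ·tan θᵢ.
Layer 1: θ = 19.40°; offset = 11.5·tan 19.40° = 4.050 m.
Layer 2: sin θ = 1157·sin 19.4°/780 = 0.4927, θ = 29.52°; offset = 24.1·tan 29.52° = 13.645 m.
Layer 3: sin θ = 1850·sin 19.4°/780 = 0.7878, θ = 51.98°; offset = 10.8·tan 51.98° = 13.814 m.
Σ offsets = 31.510 m.

31.5 m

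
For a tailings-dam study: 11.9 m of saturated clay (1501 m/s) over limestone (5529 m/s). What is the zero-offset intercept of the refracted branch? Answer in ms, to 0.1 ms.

θ_c = arcsin(V₁/V₂) = arcsin(1501/5529) = 15.75°; cos θ_c = 0.9624.
tᵢ = 2h·cos θ_c / V₁ = 2·11.9·0.9624 / 1501 = 0.01526 s.

15.3 ms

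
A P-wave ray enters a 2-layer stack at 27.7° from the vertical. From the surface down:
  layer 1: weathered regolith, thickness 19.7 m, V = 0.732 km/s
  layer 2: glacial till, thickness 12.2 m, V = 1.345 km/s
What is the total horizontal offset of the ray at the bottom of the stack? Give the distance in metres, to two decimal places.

Apply Snell's law at each interface; in layer i the horizontal offset is hᵢ·tan θᵢ.
Layer 1: θ = 27.70°; offset = 19.7·tan 27.70° = 10.3427 m.
Layer 2: sin θ = 1.345·sin 27.7°/0.732 = 0.8541, θ = 58.66°; offset = 12.2·tan 58.66° = 20.0357 m.
Σ offsets = 30.3784 m.

30.38 m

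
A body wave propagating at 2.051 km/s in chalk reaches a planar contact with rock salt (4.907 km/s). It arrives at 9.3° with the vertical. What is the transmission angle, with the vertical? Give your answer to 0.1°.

22.7°

sin θ₁/V₁ = sin θ₂/V₂ ⇒ sin θ₂ = 4.907·sin 9.3°/2.051 = 4.907·0.1616/2.051 = 0.3866.
θ₂ = arcsin 0.3866 = 22.75° from the normal.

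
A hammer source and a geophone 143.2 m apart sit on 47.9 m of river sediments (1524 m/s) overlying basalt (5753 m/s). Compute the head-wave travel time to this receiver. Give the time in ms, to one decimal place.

t = x/V₂ + 2h·√(V₂²−V₁²)/(V₁V₂).
√(V₂²−V₁²) = √(5753²−1524²) = 5547.5 m/s; delay term = 2·47.9·5547.5/(1524·5753) = 0.06062 s.
t = 143.2/5753 + 0.06062 = 0.08551 s.

85.5 ms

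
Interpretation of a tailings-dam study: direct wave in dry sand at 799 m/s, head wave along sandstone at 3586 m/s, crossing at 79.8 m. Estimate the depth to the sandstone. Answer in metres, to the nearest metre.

h = (x_cross/2)·√((V₂−V₁)/(V₂+V₁)).
(V₂−V₁)/(V₂+V₁) = (3586−799)/(3586+799) = 0.6356; √ = 0.7972.
h = (79.8/2)·0.7972 = 31.81 m.

32 m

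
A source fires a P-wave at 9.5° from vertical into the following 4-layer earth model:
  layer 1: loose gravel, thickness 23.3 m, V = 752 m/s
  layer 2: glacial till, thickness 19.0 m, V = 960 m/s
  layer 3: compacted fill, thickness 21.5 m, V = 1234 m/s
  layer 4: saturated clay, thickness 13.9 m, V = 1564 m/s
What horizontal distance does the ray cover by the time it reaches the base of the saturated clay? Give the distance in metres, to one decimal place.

Apply Snell's law at each interface; in layer i the horizontal offset is hᵢ·tan θᵢ.
Layer 1: θ = 9.50°; offset = 23.3·tan 9.50° = 3.899 m.
Layer 2: sin θ = 960·sin 9.5°/752 = 0.2107, θ = 12.16°; offset = 19.0·tan 12.16° = 4.095 m.
Layer 3: sin θ = 1234·sin 9.5°/752 = 0.2708, θ = 15.71°; offset = 21.5·tan 15.71° = 6.049 m.
Layer 4: sin θ = 1564·sin 9.5°/752 = 0.3433, θ = 20.08°; offset = 13.9·tan 20.08° = 5.080 m.
Summing the layer offsets gives 19.123 m.

19.1 m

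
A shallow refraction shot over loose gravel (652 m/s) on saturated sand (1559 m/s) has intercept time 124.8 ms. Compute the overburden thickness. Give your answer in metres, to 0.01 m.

44.79 m

θ_c = arcsin(652/1559) = 24.72°; cos θ_c = 0.9083.
tᵢ = 2h cos θ_c/V₁ ⇒ h = tᵢ·V₁/(2 cos θ_c) = 0.1248·652/(2·0.9083) = 44.79 m.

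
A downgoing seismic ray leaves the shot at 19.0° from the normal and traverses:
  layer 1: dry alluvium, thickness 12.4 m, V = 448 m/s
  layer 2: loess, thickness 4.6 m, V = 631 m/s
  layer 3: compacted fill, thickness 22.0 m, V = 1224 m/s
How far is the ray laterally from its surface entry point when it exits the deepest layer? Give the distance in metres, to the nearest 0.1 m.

Ray parameter p = sin 19.0° / 448 m/s = 7.2671e-04 s/m.
Layer 1: θ = 19.00°; offset = 12.4·tan 19.00° = 4.270 m.
Layer 2: sin θ = p·631 = 0.4586 → θ = 27.29°; offset = 4.6·tan 27.29° = 2.374 m.
Layer 3: sin θ = p·1224 = 0.8895 → θ = 62.81°; offset = 22.0·tan 62.81° = 42.826 m.
Σ offsets = 49.470 m.

49.5 m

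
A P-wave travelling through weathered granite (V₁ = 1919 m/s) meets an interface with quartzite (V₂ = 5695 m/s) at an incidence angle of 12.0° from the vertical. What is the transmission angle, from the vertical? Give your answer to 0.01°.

Snell's law: sin θ₂ = (V₂/V₁)·sin θ₁ = (5695/1919)·sin 12.0° = 0.6170.
θ₂ = sin⁻¹(0.6170) = 38.10° (from vertical).

38.10°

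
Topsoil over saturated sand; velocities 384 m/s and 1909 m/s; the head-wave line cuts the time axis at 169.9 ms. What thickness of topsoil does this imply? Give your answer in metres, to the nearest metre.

θ_c = arcsin(384/1909) = 11.60°; cos θ_c = 0.9796.
tᵢ = 2h cos θ_c/V₁ ⇒ h = tᵢ·V₁/(2 cos θ_c) = 0.1699·384/(2·0.9796) = 33.30 m.

33 m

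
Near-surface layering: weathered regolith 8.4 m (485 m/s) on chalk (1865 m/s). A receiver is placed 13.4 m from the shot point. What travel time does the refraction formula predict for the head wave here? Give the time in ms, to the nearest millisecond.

θ_c = arcsin(V₁/V₂) = arcsin(485/1865) = 15.07°, cos θ_c = 0.9656.
Intercept time tᵢ = 2h cos θ_c / V₁ = 2·8.4·0.9656/485 = 0.03345 s.
t = x/V₂ + tᵢ = 13.4/1865 + 0.03345 = 0.04063 s.

41 ms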